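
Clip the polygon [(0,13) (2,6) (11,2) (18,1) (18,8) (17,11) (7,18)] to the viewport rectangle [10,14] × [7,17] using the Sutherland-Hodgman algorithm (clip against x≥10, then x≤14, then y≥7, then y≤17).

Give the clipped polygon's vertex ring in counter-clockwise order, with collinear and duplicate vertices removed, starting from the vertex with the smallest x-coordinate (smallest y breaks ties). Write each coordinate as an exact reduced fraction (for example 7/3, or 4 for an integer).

1. After x ≥ 10: [(10,22/9) (11,2) (18,1) (18,8) (17,11) (10,159/10)]
2. After x ≤ 14: [(10,22/9) (11,2) (14,11/7) (14,131/10) (10,159/10)]
3. After y ≥ 7: [(10,7) (14,7) (14,131/10) (10,159/10)]
4. After y ≤ 17: [(10,7) (14,7) (14,131/10) (10,159/10)]
5. Canonical ring: [(10,7) (14,7) (14,131/10) (10,159/10)]

Clipped polygon: [(10,7) (14,7) (14,131/10) (10,159/10)]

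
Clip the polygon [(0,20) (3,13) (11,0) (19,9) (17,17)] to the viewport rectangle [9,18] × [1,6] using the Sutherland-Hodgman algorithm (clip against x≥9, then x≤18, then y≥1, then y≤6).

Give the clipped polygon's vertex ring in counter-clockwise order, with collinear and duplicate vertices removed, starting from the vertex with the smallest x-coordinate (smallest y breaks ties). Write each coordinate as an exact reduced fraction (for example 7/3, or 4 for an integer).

Clipped polygon: [(9,13/4) (135/13,1) (107/9,1) (49/3,6) (9,6)]

1. After x ≥ 9: [(9,313/17) (9,13/4) (11,0) (19,9) (17,17)]
2. After x ≤ 18: [(9,313/17) (9,13/4) (11,0) (18,63/8) (18,13) (17,17)]
3. After y ≥ 1: [(9,313/17) (9,13/4) (135/13,1) (107/9,1) (18,63/8) (18,13) (17,17)]
4. After y ≤ 6: [(9,6) (9,13/4) (135/13,1) (107/9,1) (49/3,6)]
5. Canonical ring: [(9,13/4) (135/13,1) (107/9,1) (49/3,6) (9,6)]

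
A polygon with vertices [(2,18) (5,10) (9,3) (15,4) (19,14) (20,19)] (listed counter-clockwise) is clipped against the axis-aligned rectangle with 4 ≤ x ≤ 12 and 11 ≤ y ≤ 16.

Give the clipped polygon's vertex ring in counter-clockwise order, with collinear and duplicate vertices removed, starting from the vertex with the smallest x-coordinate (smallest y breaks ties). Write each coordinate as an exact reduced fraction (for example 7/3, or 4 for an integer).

Clipped polygon: [(4,38/3) (37/8,11) (12,11) (12,16) (4,16)]

1. After x ≥ 4: [(4,163/9) (4,38/3) (5,10) (9,3) (15,4) (19,14) (20,19)]
2. After x ≤ 12: [(12,167/9) (4,163/9) (4,38/3) (5,10) (9,3) (12,7/2)]
3. After y ≥ 11: [(12,11) (12,167/9) (4,163/9) (4,38/3) (37/8,11)]
4. After y ≤ 16: [(12,11) (12,16) (4,16) (4,38/3) (37/8,11)]
5. Canonical ring: [(4,38/3) (37/8,11) (12,11) (12,16) (4,16)]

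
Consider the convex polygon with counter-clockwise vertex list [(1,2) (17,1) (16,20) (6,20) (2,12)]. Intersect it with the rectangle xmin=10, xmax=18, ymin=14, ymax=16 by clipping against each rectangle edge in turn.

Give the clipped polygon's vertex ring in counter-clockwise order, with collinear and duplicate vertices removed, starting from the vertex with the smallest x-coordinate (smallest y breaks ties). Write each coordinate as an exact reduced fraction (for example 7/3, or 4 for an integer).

1. After x ≥ 10: [(10,23/16) (17,1) (16,20) (10,20)]
2. After x ≤ 18: [(10,23/16) (17,1) (16,20) (10,20)]
3. After y ≥ 14: [(10,14) (310/19,14) (16,20) (10,20)]
4. After y ≤ 16: [(10,16) (10,14) (310/19,14) (308/19,16)]
5. Canonical ring: [(10,14) (310/19,14) (308/19,16) (10,16)]

Clipped polygon: [(10,14) (310/19,14) (308/19,16) (10,16)]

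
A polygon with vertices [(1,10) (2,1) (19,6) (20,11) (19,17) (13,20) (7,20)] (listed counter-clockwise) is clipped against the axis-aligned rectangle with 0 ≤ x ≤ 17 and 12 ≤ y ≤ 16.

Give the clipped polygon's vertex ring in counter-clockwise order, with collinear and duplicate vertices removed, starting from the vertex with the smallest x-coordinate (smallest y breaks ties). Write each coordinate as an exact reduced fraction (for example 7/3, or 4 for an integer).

Clipped polygon: [(11/5,12) (17,12) (17,16) (23/5,16)]

1. After x ≥ 0: [(1,10) (2,1) (19,6) (20,11) (19,17) (13,20) (7,20)]
2. After x ≤ 17: [(1,10) (2,1) (17,92/17) (17,18) (13,20) (7,20)]
3. After y ≥ 12: [(11/5,12) (17,12) (17,18) (13,20) (7,20)]
4. After y ≤ 16: [(23/5,16) (11/5,12) (17,12) (17,16)]
5. Canonical ring: [(11/5,12) (17,12) (17,16) (23/5,16)]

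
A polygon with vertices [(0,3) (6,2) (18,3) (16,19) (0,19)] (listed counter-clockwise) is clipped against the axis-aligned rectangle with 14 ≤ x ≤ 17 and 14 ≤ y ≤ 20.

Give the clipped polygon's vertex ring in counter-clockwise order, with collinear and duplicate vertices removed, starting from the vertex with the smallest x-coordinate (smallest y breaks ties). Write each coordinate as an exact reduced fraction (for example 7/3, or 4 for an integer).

Clipped polygon: [(14,14) (133/8,14) (16,19) (14,19)]

1. After x ≥ 14: [(14,8/3) (18,3) (16,19) (14,19)]
2. After x ≤ 17: [(14,8/3) (17,35/12) (17,11) (16,19) (14,19)]
3. After y ≥ 14: [(14,14) (133/8,14) (16,19) (14,19)]
4. After y ≤ 20: [(14,14) (133/8,14) (16,19) (14,19)]
5. Canonical ring: [(14,14) (133/8,14) (16,19) (14,19)]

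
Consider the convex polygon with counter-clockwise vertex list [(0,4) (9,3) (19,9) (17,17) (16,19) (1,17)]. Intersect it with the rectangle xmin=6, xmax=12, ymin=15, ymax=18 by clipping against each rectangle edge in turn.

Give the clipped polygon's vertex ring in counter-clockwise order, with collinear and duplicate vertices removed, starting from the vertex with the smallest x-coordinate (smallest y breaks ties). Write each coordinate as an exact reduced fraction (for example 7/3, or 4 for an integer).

1. After x ≥ 6: [(6,10/3) (9,3) (19,9) (17,17) (16,19) (6,53/3)]
2. After x ≤ 12: [(6,10/3) (9,3) (12,24/5) (12,277/15) (6,53/3)]
3. After y ≥ 15: [(6,15) (12,15) (12,277/15) (6,53/3)]
4. After y ≤ 18: [(6,15) (12,15) (12,18) (17/2,18) (6,53/3)]
5. Canonical ring: [(6,15) (12,15) (12,18) (17/2,18) (6,53/3)]

Clipped polygon: [(6,15) (12,15) (12,18) (17/2,18) (6,53/3)]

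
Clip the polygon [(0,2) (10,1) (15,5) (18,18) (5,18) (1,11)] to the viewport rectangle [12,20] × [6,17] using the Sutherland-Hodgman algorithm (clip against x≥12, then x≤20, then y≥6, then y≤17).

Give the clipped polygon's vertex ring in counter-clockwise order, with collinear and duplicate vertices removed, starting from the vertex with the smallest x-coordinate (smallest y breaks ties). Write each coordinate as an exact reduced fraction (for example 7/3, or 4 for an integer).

1. After x ≥ 12: [(12,13/5) (15,5) (18,18) (12,18)]
2. After x ≤ 20: [(12,13/5) (15,5) (18,18) (12,18)]
3. After y ≥ 6: [(12,6) (198/13,6) (18,18) (12,18)]
4. After y ≤ 17: [(12,17) (12,6) (198/13,6) (231/13,17)]
5. Canonical ring: [(12,6) (198/13,6) (231/13,17) (12,17)]

Clipped polygon: [(12,6) (198/13,6) (231/13,17) (12,17)]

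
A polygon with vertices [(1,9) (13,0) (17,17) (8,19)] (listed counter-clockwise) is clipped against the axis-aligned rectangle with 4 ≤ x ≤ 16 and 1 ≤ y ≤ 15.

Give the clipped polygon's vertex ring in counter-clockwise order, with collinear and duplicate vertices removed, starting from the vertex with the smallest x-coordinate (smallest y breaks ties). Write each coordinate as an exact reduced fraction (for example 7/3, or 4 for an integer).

1. After x ≥ 4: [(4,93/7) (4,27/4) (13,0) (17,17) (8,19)]
2. After x ≤ 16: [(4,93/7) (4,27/4) (13,0) (16,51/4) (16,155/9) (8,19)]
3. After y ≥ 1: [(4,93/7) (4,27/4) (35/3,1) (225/17,1) (16,51/4) (16,155/9) (8,19)]
4. After y ≤ 15: [(26/5,15) (4,93/7) (4,27/4) (35/3,1) (225/17,1) (16,51/4) (16,15)]
5. Canonical ring: [(4,27/4) (35/3,1) (225/17,1) (16,51/4) (16,15) (26/5,15) (4,93/7)]

Clipped polygon: [(4,27/4) (35/3,1) (225/17,1) (16,51/4) (16,15) (26/5,15) (4,93/7)]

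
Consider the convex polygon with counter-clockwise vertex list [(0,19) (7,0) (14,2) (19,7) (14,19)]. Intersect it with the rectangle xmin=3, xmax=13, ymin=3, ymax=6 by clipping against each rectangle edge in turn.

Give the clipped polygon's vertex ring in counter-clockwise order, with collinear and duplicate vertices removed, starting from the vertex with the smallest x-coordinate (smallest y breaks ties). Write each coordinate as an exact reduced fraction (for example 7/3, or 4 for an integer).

1. After x ≥ 3: [(3,19) (3,76/7) (7,0) (14,2) (19,7) (14,19)]
2. After x ≤ 13: [(13,19) (3,19) (3,76/7) (7,0) (13,12/7)]
3. After y ≥ 3: [(13,3) (13,19) (3,19) (3,76/7) (112/19,3)]
4. After y ≤ 6: [(13,3) (13,6) (91/19,6) (112/19,3)]
5. Canonical ring: [(91/19,6) (112/19,3) (13,3) (13,6)]

Clipped polygon: [(91/19,6) (112/19,3) (13,3) (13,6)]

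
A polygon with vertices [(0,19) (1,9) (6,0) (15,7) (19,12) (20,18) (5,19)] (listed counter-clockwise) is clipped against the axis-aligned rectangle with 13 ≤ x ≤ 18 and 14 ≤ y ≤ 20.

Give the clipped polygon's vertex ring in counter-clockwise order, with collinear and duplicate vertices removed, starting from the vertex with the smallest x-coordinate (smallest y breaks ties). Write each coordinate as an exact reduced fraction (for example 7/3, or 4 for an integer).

Clipped polygon: [(13,14) (18,14) (18,272/15) (13,277/15)]

1. After x ≥ 13: [(13,49/9) (15,7) (19,12) (20,18) (13,277/15)]
2. After x ≤ 18: [(13,49/9) (15,7) (18,43/4) (18,272/15) (13,277/15)]
3. After y ≥ 14: [(13,14) (18,14) (18,272/15) (13,277/15)]
4. After y ≤ 20: [(13,14) (18,14) (18,272/15) (13,277/15)]
5. Canonical ring: [(13,14) (18,14) (18,272/15) (13,277/15)]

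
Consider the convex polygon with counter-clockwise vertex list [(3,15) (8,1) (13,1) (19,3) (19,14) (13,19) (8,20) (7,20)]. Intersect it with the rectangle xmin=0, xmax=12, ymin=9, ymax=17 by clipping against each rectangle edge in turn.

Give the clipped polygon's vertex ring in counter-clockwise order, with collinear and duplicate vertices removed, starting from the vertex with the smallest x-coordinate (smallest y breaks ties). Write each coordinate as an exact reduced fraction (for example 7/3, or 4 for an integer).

Clipped polygon: [(3,15) (36/7,9) (12,9) (12,17) (23/5,17)]

1. After x ≥ 0: [(3,15) (8,1) (13,1) (19,3) (19,14) (13,19) (8,20) (7,20)]
2. After x ≤ 12: [(3,15) (8,1) (12,1) (12,96/5) (8,20) (7,20)]
3. After y ≥ 9: [(3,15) (36/7,9) (12,9) (12,96/5) (8,20) (7,20)]
4. After y ≤ 17: [(23/5,17) (3,15) (36/7,9) (12,9) (12,17)]
5. Canonical ring: [(3,15) (36/7,9) (12,9) (12,17) (23/5,17)]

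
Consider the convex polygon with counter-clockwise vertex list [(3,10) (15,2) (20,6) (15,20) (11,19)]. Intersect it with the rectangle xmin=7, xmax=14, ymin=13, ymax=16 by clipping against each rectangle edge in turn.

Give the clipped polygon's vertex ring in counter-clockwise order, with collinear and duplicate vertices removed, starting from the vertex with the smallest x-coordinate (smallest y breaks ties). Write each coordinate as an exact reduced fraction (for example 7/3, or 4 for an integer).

Clipped polygon: [(7,13) (14,13) (14,16) (25/3,16) (7,29/2)]

1. After x ≥ 7: [(7,29/2) (7,22/3) (15,2) (20,6) (15,20) (11,19)]
2. After x ≤ 14: [(7,29/2) (7,22/3) (14,8/3) (14,79/4) (11,19)]
3. After y ≥ 13: [(7,29/2) (7,13) (14,13) (14,79/4) (11,19)]
4. After y ≤ 16: [(25/3,16) (7,29/2) (7,13) (14,13) (14,16)]
5. Canonical ring: [(7,13) (14,13) (14,16) (25/3,16) (7,29/2)]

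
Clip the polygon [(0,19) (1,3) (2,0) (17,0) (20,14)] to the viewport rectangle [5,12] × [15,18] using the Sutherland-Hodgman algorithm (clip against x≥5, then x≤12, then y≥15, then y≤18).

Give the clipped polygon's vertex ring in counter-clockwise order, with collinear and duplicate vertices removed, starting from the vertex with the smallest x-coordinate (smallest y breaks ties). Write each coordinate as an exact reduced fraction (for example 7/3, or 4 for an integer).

1. After x ≥ 5: [(5,71/4) (5,0) (17,0) (20,14)]
2. After x ≤ 12: [(12,16) (5,71/4) (5,0) (12,0)]
3. After y ≥ 15: [(12,15) (12,16) (5,71/4) (5,15)]
4. After y ≤ 18: [(12,15) (12,16) (5,71/4) (5,15)]
5. Canonical ring: [(5,15) (12,15) (12,16) (5,71/4)]

Clipped polygon: [(5,15) (12,15) (12,16) (5,71/4)]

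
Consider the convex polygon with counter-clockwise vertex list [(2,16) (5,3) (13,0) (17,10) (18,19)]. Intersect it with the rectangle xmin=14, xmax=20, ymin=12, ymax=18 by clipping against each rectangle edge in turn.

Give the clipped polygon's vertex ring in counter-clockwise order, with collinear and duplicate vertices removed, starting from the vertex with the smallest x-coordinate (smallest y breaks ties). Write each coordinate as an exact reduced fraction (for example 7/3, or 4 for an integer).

1. After x ≥ 14: [(14,73/4) (14,5/2) (17,10) (18,19)]
2. After x ≤ 20: [(14,73/4) (14,5/2) (17,10) (18,19)]
3. After y ≥ 12: [(14,73/4) (14,12) (155/9,12) (18,19)]
4. After y ≤ 18: [(14,18) (14,12) (155/9,12) (161/9,18)]
5. Canonical ring: [(14,12) (155/9,12) (161/9,18) (14,18)]

Clipped polygon: [(14,12) (155/9,12) (161/9,18) (14,18)]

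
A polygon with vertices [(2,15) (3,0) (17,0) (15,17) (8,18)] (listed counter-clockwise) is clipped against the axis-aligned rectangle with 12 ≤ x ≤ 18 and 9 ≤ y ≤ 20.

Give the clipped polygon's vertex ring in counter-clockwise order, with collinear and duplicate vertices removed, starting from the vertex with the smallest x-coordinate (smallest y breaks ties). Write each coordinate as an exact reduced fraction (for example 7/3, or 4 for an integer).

Clipped polygon: [(12,9) (271/17,9) (15,17) (12,122/7)]

1. After x ≥ 12: [(12,0) (17,0) (15,17) (12,122/7)]
2. After x ≤ 18: [(12,0) (17,0) (15,17) (12,122/7)]
3. After y ≥ 9: [(12,9) (271/17,9) (15,17) (12,122/7)]
4. After y ≤ 20: [(12,9) (271/17,9) (15,17) (12,122/7)]
5. Canonical ring: [(12,9) (271/17,9) (15,17) (12,122/7)]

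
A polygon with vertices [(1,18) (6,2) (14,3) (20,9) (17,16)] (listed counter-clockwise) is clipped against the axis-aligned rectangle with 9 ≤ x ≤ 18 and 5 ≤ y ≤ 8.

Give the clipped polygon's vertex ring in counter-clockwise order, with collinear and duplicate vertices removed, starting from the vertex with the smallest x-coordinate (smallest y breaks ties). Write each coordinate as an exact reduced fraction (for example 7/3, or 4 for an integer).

Clipped polygon: [(9,5) (16,5) (18,7) (18,8) (9,8)]

1. After x ≥ 9: [(9,17) (9,19/8) (14,3) (20,9) (17,16)]
2. After x ≤ 18: [(9,17) (9,19/8) (14,3) (18,7) (18,41/3) (17,16)]
3. After y ≥ 5: [(9,17) (9,5) (16,5) (18,7) (18,41/3) (17,16)]
4. After y ≤ 8: [(9,8) (9,5) (16,5) (18,7) (18,8)]
5. Canonical ring: [(9,5) (16,5) (18,7) (18,8) (9,8)]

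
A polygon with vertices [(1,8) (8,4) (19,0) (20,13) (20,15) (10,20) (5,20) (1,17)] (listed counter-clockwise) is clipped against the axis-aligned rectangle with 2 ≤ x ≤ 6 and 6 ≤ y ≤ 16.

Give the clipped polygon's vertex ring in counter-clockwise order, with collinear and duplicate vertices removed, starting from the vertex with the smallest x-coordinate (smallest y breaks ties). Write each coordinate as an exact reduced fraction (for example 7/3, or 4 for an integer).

1. After x ≥ 2: [(2,52/7) (8,4) (19,0) (20,13) (20,15) (10,20) (5,20) (2,71/4)]
2. After x ≤ 6: [(2,52/7) (6,36/7) (6,20) (5,20) (2,71/4)]
3. After y ≥ 6: [(2,52/7) (9/2,6) (6,6) (6,20) (5,20) (2,71/4)]
4. After y ≤ 16: [(2,16) (2,52/7) (9/2,6) (6,6) (6,16)]
5. Canonical ring: [(2,52/7) (9/2,6) (6,6) (6,16) (2,16)]

Clipped polygon: [(2,52/7) (9/2,6) (6,6) (6,16) (2,16)]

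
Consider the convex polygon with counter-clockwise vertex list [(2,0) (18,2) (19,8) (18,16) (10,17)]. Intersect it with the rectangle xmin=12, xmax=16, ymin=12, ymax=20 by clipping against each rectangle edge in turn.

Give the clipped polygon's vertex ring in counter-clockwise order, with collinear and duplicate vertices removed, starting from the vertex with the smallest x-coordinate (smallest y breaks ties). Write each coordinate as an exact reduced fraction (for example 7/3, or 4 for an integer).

Clipped polygon: [(12,12) (16,12) (16,65/4) (12,67/4)]

1. After x ≥ 12: [(12,5/4) (18,2) (19,8) (18,16) (12,67/4)]
2. After x ≤ 16: [(12,5/4) (16,7/4) (16,65/4) (12,67/4)]
3. After y ≥ 12: [(12,12) (16,12) (16,65/4) (12,67/4)]
4. After y ≤ 20: [(12,12) (16,12) (16,65/4) (12,67/4)]
5. Canonical ring: [(12,12) (16,12) (16,65/4) (12,67/4)]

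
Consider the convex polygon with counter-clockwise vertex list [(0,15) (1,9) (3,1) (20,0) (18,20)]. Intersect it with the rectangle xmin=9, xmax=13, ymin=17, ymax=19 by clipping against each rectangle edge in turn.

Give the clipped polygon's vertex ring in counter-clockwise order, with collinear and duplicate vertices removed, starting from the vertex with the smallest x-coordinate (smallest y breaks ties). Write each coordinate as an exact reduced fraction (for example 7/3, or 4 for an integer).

Clipped polygon: [(9,17) (13,17) (13,335/18) (9,35/2)]

1. After x ≥ 9: [(9,35/2) (9,11/17) (20,0) (18,20)]
2. After x ≤ 13: [(13,335/18) (9,35/2) (9,11/17) (13,7/17)]
3. After y ≥ 17: [(13,17) (13,335/18) (9,35/2) (9,17)]
4. After y ≤ 19: [(13,17) (13,335/18) (9,35/2) (9,17)]
5. Canonical ring: [(9,17) (13,17) (13,335/18) (9,35/2)]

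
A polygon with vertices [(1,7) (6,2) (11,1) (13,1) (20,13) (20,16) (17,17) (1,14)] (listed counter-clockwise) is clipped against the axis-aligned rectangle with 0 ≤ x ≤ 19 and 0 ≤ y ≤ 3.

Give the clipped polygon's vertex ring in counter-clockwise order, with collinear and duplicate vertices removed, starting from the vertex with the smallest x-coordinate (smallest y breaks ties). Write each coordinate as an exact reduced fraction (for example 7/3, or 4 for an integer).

1. After x ≥ 0: [(1,7) (6,2) (11,1) (13,1) (20,13) (20,16) (17,17) (1,14)]
2. After x ≤ 19: [(1,7) (6,2) (11,1) (13,1) (19,79/7) (19,49/3) (17,17) (1,14)]
3. After y ≥ 0: [(1,7) (6,2) (11,1) (13,1) (19,79/7) (19,49/3) (17,17) (1,14)]
4. After y ≤ 3: [(5,3) (6,2) (11,1) (13,1) (85/6,3)]
5. Canonical ring: [(5,3) (6,2) (11,1) (13,1) (85/6,3)]

Clipped polygon: [(5,3) (6,2) (11,1) (13,1) (85/6,3)]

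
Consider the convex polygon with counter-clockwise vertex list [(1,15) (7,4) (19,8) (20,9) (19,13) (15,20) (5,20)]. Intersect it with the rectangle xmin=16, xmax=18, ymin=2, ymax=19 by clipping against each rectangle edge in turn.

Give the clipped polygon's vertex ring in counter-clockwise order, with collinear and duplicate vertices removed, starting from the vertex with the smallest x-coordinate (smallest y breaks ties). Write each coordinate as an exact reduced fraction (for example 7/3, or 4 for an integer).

Clipped polygon: [(16,7) (18,23/3) (18,59/4) (16,73/4)]

1. After x ≥ 16: [(16,7) (19,8) (20,9) (19,13) (16,73/4)]
2. After x ≤ 18: [(16,7) (18,23/3) (18,59/4) (16,73/4)]
3. After y ≥ 2: [(16,7) (18,23/3) (18,59/4) (16,73/4)]
4. After y ≤ 19: [(16,7) (18,23/3) (18,59/4) (16,73/4)]
5. Canonical ring: [(16,7) (18,23/3) (18,59/4) (16,73/4)]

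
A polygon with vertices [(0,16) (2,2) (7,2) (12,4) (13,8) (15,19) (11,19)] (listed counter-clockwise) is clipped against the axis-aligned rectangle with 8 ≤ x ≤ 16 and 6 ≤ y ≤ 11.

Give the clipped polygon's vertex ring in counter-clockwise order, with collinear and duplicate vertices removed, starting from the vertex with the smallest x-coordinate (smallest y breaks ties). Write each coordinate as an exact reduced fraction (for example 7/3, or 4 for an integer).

Clipped polygon: [(8,6) (25/2,6) (13,8) (149/11,11) (8,11)]

1. After x ≥ 8: [(8,200/11) (8,12/5) (12,4) (13,8) (15,19) (11,19)]
2. After x ≤ 16: [(8,200/11) (8,12/5) (12,4) (13,8) (15,19) (11,19)]
3. After y ≥ 6: [(8,200/11) (8,6) (25/2,6) (13,8) (15,19) (11,19)]
4. After y ≤ 11: [(8,11) (8,6) (25/2,6) (13,8) (149/11,11)]
5. Canonical ring: [(8,6) (25/2,6) (13,8) (149/11,11) (8,11)]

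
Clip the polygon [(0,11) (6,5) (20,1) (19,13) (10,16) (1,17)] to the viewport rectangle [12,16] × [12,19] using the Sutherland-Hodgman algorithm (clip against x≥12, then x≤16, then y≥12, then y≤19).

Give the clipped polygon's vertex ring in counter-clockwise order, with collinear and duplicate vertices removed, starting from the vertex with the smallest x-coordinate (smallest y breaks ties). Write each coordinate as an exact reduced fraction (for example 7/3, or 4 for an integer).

Clipped polygon: [(12,12) (16,12) (16,14) (12,46/3)]

1. After x ≥ 12: [(12,23/7) (20,1) (19,13) (12,46/3)]
2. After x ≤ 16: [(12,23/7) (16,15/7) (16,14) (12,46/3)]
3. After y ≥ 12: [(12,12) (16,12) (16,14) (12,46/3)]
4. After y ≤ 19: [(12,12) (16,12) (16,14) (12,46/3)]
5. Canonical ring: [(12,12) (16,12) (16,14) (12,46/3)]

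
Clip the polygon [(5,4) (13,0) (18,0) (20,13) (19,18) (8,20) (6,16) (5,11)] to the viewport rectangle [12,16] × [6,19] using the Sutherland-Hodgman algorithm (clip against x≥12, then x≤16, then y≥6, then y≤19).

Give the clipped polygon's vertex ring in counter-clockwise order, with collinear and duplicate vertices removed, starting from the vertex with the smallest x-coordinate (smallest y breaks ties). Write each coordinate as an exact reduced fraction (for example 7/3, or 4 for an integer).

1. After x ≥ 12: [(12,1/2) (13,0) (18,0) (20,13) (19,18) (12,212/11)]
2. After x ≤ 16: [(12,1/2) (13,0) (16,0) (16,204/11) (12,212/11)]
3. After y ≥ 6: [(12,6) (16,6) (16,204/11) (12,212/11)]
4. After y ≤ 19: [(12,19) (12,6) (16,6) (16,204/11) (27/2,19)]
5. Canonical ring: [(12,6) (16,6) (16,204/11) (27/2,19) (12,19)]

Clipped polygon: [(12,6) (16,6) (16,204/11) (27/2,19) (12,19)]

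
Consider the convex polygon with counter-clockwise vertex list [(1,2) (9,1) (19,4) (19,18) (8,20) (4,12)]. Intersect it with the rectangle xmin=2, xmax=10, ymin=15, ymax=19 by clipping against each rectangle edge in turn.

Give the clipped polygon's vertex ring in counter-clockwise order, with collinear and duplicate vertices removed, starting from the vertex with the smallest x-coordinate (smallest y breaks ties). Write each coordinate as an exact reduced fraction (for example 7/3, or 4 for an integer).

1. After x ≥ 2: [(2,16/3) (2,15/8) (9,1) (19,4) (19,18) (8,20) (4,12)]
2. After x ≤ 10: [(2,16/3) (2,15/8) (9,1) (10,13/10) (10,216/11) (8,20) (4,12)]
3. After y ≥ 15: [(10,15) (10,216/11) (8,20) (11/2,15)]
4. After y ≤ 19: [(10,15) (10,19) (15/2,19) (11/2,15)]
5. Canonical ring: [(11/2,15) (10,15) (10,19) (15/2,19)]

Clipped polygon: [(11/2,15) (10,15) (10,19) (15/2,19)]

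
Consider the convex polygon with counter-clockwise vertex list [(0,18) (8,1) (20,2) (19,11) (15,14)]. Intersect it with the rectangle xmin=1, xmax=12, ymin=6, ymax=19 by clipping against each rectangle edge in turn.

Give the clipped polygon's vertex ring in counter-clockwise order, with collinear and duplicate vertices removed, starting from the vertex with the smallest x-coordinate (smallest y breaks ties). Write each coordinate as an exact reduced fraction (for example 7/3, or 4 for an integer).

Clipped polygon: [(1,127/8) (96/17,6) (12,6) (12,74/5) (1,266/15)]

1. After x ≥ 1: [(1,266/15) (1,127/8) (8,1) (20,2) (19,11) (15,14)]
2. After x ≤ 12: [(12,74/5) (1,266/15) (1,127/8) (8,1) (12,4/3)]
3. After y ≥ 6: [(12,6) (12,74/5) (1,266/15) (1,127/8) (96/17,6)]
4. After y ≤ 19: [(12,6) (12,74/5) (1,266/15) (1,127/8) (96/17,6)]
5. Canonical ring: [(1,127/8) (96/17,6) (12,6) (12,74/5) (1,266/15)]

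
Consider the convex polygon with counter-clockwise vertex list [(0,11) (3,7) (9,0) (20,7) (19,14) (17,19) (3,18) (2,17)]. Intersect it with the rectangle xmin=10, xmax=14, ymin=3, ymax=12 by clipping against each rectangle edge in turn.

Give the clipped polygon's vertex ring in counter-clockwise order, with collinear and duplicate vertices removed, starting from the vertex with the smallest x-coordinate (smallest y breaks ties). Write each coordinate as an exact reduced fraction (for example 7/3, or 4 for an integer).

1. After x ≥ 10: [(10,7/11) (20,7) (19,14) (17,19) (10,37/2)]
2. After x ≤ 14: [(10,7/11) (14,35/11) (14,263/14) (10,37/2)]
3. After y ≥ 3: [(10,3) (96/7,3) (14,35/11) (14,263/14) (10,37/2)]
4. After y ≤ 12: [(10,12) (10,3) (96/7,3) (14,35/11) (14,12)]
5. Canonical ring: [(10,3) (96/7,3) (14,35/11) (14,12) (10,12)]

Clipped polygon: [(10,3) (96/7,3) (14,35/11) (14,12) (10,12)]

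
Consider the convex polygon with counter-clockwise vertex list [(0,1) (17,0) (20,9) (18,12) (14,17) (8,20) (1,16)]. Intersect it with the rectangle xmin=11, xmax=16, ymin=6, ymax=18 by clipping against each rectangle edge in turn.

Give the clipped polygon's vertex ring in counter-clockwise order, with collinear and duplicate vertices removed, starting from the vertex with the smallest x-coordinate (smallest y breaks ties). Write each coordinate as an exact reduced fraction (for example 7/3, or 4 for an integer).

1. After x ≥ 11: [(11,6/17) (17,0) (20,9) (18,12) (14,17) (11,37/2)]
2. After x ≤ 16: [(11,6/17) (16,1/17) (16,29/2) (14,17) (11,37/2)]
3. After y ≥ 6: [(11,6) (16,6) (16,29/2) (14,17) (11,37/2)]
4. After y ≤ 18: [(11,18) (11,6) (16,6) (16,29/2) (14,17) (12,18)]
5. Canonical ring: [(11,6) (16,6) (16,29/2) (14,17) (12,18) (11,18)]

Clipped polygon: [(11,6) (16,6) (16,29/2) (14,17) (12,18) (11,18)]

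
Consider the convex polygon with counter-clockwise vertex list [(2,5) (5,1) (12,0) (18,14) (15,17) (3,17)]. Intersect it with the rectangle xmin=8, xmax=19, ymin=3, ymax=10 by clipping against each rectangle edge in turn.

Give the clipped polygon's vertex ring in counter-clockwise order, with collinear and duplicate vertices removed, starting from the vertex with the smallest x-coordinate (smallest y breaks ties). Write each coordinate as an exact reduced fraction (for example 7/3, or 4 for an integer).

Clipped polygon: [(8,3) (93/7,3) (114/7,10) (8,10)]

1. After x ≥ 8: [(8,4/7) (12,0) (18,14) (15,17) (8,17)]
2. After x ≤ 19: [(8,4/7) (12,0) (18,14) (15,17) (8,17)]
3. After y ≥ 3: [(8,3) (93/7,3) (18,14) (15,17) (8,17)]
4. After y ≤ 10: [(8,10) (8,3) (93/7,3) (114/7,10)]
5. Canonical ring: [(8,3) (93/7,3) (114/7,10) (8,10)]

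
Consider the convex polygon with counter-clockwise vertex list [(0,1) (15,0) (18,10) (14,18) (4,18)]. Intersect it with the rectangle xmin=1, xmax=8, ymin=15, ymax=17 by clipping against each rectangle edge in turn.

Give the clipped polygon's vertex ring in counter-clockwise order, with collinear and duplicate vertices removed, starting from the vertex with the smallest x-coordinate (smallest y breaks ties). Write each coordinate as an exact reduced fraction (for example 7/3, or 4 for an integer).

Clipped polygon: [(56/17,15) (8,15) (8,17) (64/17,17)]

1. After x ≥ 1: [(1,21/4) (1,14/15) (15,0) (18,10) (14,18) (4,18)]
2. After x ≤ 8: [(1,21/4) (1,14/15) (8,7/15) (8,18) (4,18)]
3. After y ≥ 15: [(56/17,15) (8,15) (8,18) (4,18)]
4. After y ≤ 17: [(64/17,17) (56/17,15) (8,15) (8,17)]
5. Canonical ring: [(56/17,15) (8,15) (8,17) (64/17,17)]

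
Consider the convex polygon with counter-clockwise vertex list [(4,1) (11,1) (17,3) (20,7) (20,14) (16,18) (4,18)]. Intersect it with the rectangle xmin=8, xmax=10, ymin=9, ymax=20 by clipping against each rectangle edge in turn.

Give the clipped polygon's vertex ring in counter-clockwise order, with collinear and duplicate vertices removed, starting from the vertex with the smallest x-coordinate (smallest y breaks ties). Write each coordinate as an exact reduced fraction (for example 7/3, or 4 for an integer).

1. After x ≥ 8: [(8,1) (11,1) (17,3) (20,7) (20,14) (16,18) (8,18)]
2. After x ≤ 10: [(8,1) (10,1) (10,18) (8,18)]
3. After y ≥ 9: [(8,9) (10,9) (10,18) (8,18)]
4. After y ≤ 20: [(8,9) (10,9) (10,18) (8,18)]
5. Canonical ring: [(8,9) (10,9) (10,18) (8,18)]

Clipped polygon: [(8,9) (10,9) (10,18) (8,18)]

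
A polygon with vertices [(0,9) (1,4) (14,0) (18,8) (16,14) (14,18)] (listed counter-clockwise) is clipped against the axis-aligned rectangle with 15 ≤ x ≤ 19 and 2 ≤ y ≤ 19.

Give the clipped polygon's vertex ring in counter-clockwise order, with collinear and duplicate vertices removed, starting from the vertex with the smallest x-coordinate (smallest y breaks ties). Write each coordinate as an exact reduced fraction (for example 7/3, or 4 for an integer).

Clipped polygon: [(15,2) (18,8) (16,14) (15,16)]

1. After x ≥ 15: [(15,2) (18,8) (16,14) (15,16)]
2. After x ≤ 19: [(15,2) (18,8) (16,14) (15,16)]
3. After y ≥ 2: [(15,2) (18,8) (16,14) (15,16)]
4. After y ≤ 19: [(15,2) (18,8) (16,14) (15,16)]
5. Canonical ring: [(15,2) (18,8) (16,14) (15,16)]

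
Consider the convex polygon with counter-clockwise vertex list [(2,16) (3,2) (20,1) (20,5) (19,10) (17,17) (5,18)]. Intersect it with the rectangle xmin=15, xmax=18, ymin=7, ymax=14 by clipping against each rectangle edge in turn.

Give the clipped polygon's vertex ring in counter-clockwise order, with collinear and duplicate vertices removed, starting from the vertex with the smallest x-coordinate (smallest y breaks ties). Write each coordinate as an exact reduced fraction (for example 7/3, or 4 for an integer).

Clipped polygon: [(15,7) (18,7) (18,27/2) (125/7,14) (15,14)]

1. After x ≥ 15: [(15,22/17) (20,1) (20,5) (19,10) (17,17) (15,103/6)]
2. After x ≤ 18: [(15,22/17) (18,19/17) (18,27/2) (17,17) (15,103/6)]
3. After y ≥ 7: [(15,7) (18,7) (18,27/2) (17,17) (15,103/6)]
4. After y ≤ 14: [(15,14) (15,7) (18,7) (18,27/2) (125/7,14)]
5. Canonical ring: [(15,7) (18,7) (18,27/2) (125/7,14) (15,14)]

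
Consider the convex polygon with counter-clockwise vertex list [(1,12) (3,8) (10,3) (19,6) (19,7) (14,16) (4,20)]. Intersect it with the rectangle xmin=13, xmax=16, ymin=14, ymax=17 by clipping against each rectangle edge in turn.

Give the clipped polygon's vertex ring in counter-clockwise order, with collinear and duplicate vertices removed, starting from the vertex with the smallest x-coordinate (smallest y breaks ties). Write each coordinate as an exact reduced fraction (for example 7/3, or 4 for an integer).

1. After x ≥ 13: [(13,4) (19,6) (19,7) (14,16) (13,82/5)]
2. After x ≤ 16: [(13,4) (16,5) (16,62/5) (14,16) (13,82/5)]
3. After y ≥ 14: [(13,14) (136/9,14) (14,16) (13,82/5)]
4. After y ≤ 17: [(13,14) (136/9,14) (14,16) (13,82/5)]
5. Canonical ring: [(13,14) (136/9,14) (14,16) (13,82/5)]

Clipped polygon: [(13,14) (136/9,14) (14,16) (13,82/5)]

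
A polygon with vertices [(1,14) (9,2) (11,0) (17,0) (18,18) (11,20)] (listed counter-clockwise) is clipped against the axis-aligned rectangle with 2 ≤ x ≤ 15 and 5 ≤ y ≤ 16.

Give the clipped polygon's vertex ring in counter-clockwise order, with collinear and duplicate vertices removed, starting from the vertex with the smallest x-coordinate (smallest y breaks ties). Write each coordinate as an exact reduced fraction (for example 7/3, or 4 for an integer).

1. After x ≥ 2: [(2,73/5) (2,25/2) (9,2) (11,0) (17,0) (18,18) (11,20)]
2. After x ≤ 15: [(2,73/5) (2,25/2) (9,2) (11,0) (15,0) (15,132/7) (11,20)]
3. After y ≥ 5: [(2,73/5) (2,25/2) (7,5) (15,5) (15,132/7) (11,20)]
4. After y ≤ 16: [(13/3,16) (2,73/5) (2,25/2) (7,5) (15,5) (15,16)]
5. Canonical ring: [(2,25/2) (7,5) (15,5) (15,16) (13/3,16) (2,73/5)]

Clipped polygon: [(2,25/2) (7,5) (15,5) (15,16) (13/3,16) (2,73/5)]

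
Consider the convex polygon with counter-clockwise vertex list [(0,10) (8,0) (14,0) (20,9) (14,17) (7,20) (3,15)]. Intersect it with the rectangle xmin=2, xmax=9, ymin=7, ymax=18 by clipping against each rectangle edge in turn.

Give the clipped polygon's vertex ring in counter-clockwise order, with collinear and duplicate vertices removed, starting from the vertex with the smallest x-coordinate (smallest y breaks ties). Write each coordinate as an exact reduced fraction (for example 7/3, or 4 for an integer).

Clipped polygon: [(2,15/2) (12/5,7) (9,7) (9,18) (27/5,18) (3,15) (2,40/3)]

1. After x ≥ 2: [(2,40/3) (2,15/2) (8,0) (14,0) (20,9) (14,17) (7,20) (3,15)]
2. After x ≤ 9: [(2,40/3) (2,15/2) (8,0) (9,0) (9,134/7) (7,20) (3,15)]
3. After y ≥ 7: [(2,40/3) (2,15/2) (12/5,7) (9,7) (9,134/7) (7,20) (3,15)]
4. After y ≤ 18: [(2,40/3) (2,15/2) (12/5,7) (9,7) (9,18) (27/5,18) (3,15)]
5. Canonical ring: [(2,15/2) (12/5,7) (9,7) (9,18) (27/5,18) (3,15) (2,40/3)]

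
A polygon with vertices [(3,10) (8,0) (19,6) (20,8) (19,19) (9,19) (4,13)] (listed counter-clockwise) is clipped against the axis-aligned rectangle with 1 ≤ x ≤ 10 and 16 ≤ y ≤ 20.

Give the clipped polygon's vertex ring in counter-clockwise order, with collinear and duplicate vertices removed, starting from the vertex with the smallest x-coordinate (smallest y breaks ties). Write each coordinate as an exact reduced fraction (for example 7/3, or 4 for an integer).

1. After x ≥ 1: [(3,10) (8,0) (19,6) (20,8) (19,19) (9,19) (4,13)]
2. After x ≤ 10: [(3,10) (8,0) (10,12/11) (10,19) (9,19) (4,13)]
3. After y ≥ 16: [(10,16) (10,19) (9,19) (13/2,16)]
4. After y ≤ 20: [(10,16) (10,19) (9,19) (13/2,16)]
5. Canonical ring: [(13/2,16) (10,16) (10,19) (9,19)]

Clipped polygon: [(13/2,16) (10,16) (10,19) (9,19)]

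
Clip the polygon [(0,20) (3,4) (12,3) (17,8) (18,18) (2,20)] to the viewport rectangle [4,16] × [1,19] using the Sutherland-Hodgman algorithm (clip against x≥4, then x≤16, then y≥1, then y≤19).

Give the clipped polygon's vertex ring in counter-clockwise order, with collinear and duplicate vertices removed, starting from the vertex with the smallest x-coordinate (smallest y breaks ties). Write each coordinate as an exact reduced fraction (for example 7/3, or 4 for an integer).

Clipped polygon: [(4,35/9) (12,3) (16,7) (16,73/4) (10,19) (4,19)]

1. After x ≥ 4: [(4,35/9) (12,3) (17,8) (18,18) (4,79/4)]
2. After x ≤ 16: [(4,35/9) (12,3) (16,7) (16,73/4) (4,79/4)]
3. After y ≥ 1: [(4,35/9) (12,3) (16,7) (16,73/4) (4,79/4)]
4. After y ≤ 19: [(4,19) (4,35/9) (12,3) (16,7) (16,73/4) (10,19)]
5. Canonical ring: [(4,35/9) (12,3) (16,7) (16,73/4) (10,19) (4,19)]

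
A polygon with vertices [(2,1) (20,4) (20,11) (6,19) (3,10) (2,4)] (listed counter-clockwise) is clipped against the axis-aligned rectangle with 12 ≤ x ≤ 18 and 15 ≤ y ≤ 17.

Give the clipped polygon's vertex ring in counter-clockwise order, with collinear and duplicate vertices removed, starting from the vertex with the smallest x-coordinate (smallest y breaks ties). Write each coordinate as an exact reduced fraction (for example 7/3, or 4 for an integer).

1. After x ≥ 12: [(12,8/3) (20,4) (20,11) (12,109/7)]
2. After x ≤ 18: [(12,8/3) (18,11/3) (18,85/7) (12,109/7)]
3. After y ≥ 15: [(12,15) (13,15) (12,109/7)]
4. After y ≤ 17: [(12,15) (13,15) (12,109/7)]
5. Canonical ring: [(12,15) (13,15) (12,109/7)]

Clipped polygon: [(12,15) (13,15) (12,109/7)]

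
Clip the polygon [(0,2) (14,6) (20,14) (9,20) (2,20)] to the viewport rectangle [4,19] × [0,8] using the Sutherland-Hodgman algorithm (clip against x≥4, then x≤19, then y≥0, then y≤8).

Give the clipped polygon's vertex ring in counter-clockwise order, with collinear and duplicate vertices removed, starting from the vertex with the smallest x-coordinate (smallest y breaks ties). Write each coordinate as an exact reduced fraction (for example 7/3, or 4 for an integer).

Clipped polygon: [(4,22/7) (14,6) (31/2,8) (4,8)]

1. After x ≥ 4: [(4,22/7) (14,6) (20,14) (9,20) (4,20)]
2. After x ≤ 19: [(4,22/7) (14,6) (19,38/3) (19,160/11) (9,20) (4,20)]
3. After y ≥ 0: [(4,22/7) (14,6) (19,38/3) (19,160/11) (9,20) (4,20)]
4. After y ≤ 8: [(4,8) (4,22/7) (14,6) (31/2,8)]
5. Canonical ring: [(4,22/7) (14,6) (31/2,8) (4,8)]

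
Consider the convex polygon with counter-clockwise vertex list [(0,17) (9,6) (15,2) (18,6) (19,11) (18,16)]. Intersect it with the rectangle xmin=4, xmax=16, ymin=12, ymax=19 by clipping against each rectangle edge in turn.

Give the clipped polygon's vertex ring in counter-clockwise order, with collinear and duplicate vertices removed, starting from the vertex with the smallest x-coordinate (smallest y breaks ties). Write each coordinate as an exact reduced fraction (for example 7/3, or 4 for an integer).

1. After x ≥ 4: [(4,151/9) (4,109/9) (9,6) (15,2) (18,6) (19,11) (18,16)]
2. After x ≤ 16: [(16,145/9) (4,151/9) (4,109/9) (9,6) (15,2) (16,10/3)]
3. After y ≥ 12: [(16,12) (16,145/9) (4,151/9) (4,109/9) (45/11,12)]
4. After y ≤ 19: [(16,12) (16,145/9) (4,151/9) (4,109/9) (45/11,12)]
5. Canonical ring: [(4,109/9) (45/11,12) (16,12) (16,145/9) (4,151/9)]

Clipped polygon: [(4,109/9) (45/11,12) (16,12) (16,145/9) (4,151/9)]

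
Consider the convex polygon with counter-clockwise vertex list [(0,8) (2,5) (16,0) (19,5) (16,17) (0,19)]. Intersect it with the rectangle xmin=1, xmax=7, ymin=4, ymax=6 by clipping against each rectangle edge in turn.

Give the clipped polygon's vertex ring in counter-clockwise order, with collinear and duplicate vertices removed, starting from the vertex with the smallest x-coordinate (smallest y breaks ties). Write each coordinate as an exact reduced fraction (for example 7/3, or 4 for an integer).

1. After x ≥ 1: [(1,13/2) (2,5) (16,0) (19,5) (16,17) (1,151/8)]
2. After x ≤ 7: [(1,13/2) (2,5) (7,45/14) (7,145/8) (1,151/8)]
3. After y ≥ 4: [(1,13/2) (2,5) (24/5,4) (7,4) (7,145/8) (1,151/8)]
4. After y ≤ 6: [(4/3,6) (2,5) (24/5,4) (7,4) (7,6)]
5. Canonical ring: [(4/3,6) (2,5) (24/5,4) (7,4) (7,6)]

Clipped polygon: [(4/3,6) (2,5) (24/5,4) (7,4) (7,6)]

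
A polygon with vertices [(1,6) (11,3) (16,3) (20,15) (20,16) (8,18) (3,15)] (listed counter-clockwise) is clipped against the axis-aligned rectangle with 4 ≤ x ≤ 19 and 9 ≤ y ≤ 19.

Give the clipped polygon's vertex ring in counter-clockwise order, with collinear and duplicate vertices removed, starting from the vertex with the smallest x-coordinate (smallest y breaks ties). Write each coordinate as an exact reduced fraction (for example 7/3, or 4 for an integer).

Clipped polygon: [(4,9) (18,9) (19,12) (19,97/6) (8,18) (4,78/5)]

1. After x ≥ 4: [(4,51/10) (11,3) (16,3) (20,15) (20,16) (8,18) (4,78/5)]
2. After x ≤ 19: [(4,51/10) (11,3) (16,3) (19,12) (19,97/6) (8,18) (4,78/5)]
3. After y ≥ 9: [(4,9) (18,9) (19,12) (19,97/6) (8,18) (4,78/5)]
4. After y ≤ 19: [(4,9) (18,9) (19,12) (19,97/6) (8,18) (4,78/5)]
5. Canonical ring: [(4,9) (18,9) (19,12) (19,97/6) (8,18) (4,78/5)]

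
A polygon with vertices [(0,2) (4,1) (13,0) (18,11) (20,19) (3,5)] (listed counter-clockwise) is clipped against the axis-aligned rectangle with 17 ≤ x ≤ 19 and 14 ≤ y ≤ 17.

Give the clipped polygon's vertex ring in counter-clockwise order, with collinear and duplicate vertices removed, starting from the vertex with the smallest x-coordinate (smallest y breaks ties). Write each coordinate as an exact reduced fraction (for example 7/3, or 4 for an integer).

1. After x ≥ 17: [(17,44/5) (18,11) (20,19) (17,281/17)]
2. After x ≤ 19: [(17,44/5) (18,11) (19,15) (19,309/17) (17,281/17)]
3. After y ≥ 14: [(17,14) (75/4,14) (19,15) (19,309/17) (17,281/17)]
4. After y ≤ 17: [(17,14) (75/4,14) (19,15) (19,17) (123/7,17) (17,281/17)]
5. Canonical ring: [(17,14) (75/4,14) (19,15) (19,17) (123/7,17) (17,281/17)]

Clipped polygon: [(17,14) (75/4,14) (19,15) (19,17) (123/7,17) (17,281/17)]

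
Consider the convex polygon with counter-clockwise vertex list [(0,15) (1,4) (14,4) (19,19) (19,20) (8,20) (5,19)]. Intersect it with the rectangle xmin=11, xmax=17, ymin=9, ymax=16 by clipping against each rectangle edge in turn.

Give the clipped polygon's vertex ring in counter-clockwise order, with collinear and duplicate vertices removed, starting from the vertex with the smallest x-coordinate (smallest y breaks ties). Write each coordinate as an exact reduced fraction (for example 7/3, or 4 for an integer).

1. After x ≥ 11: [(11,4) (14,4) (19,19) (19,20) (11,20)]
2. After x ≤ 17: [(11,4) (14,4) (17,13) (17,20) (11,20)]
3. After y ≥ 9: [(11,9) (47/3,9) (17,13) (17,20) (11,20)]
4. After y ≤ 16: [(11,16) (11,9) (47/3,9) (17,13) (17,16)]
5. Canonical ring: [(11,9) (47/3,9) (17,13) (17,16) (11,16)]

Clipped polygon: [(11,9) (47/3,9) (17,13) (17,16) (11,16)]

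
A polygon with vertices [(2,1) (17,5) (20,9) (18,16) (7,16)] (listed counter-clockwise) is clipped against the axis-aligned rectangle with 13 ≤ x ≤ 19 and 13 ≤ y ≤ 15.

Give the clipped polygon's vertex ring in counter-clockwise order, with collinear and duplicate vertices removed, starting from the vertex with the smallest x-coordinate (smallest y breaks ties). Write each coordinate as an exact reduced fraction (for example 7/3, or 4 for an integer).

1. After x ≥ 13: [(13,59/15) (17,5) (20,9) (18,16) (13,16)]
2. After x ≤ 19: [(13,59/15) (17,5) (19,23/3) (19,25/2) (18,16) (13,16)]
3. After y ≥ 13: [(13,13) (132/7,13) (18,16) (13,16)]
4. After y ≤ 15: [(13,15) (13,13) (132/7,13) (128/7,15)]
5. Canonical ring: [(13,13) (132/7,13) (128/7,15) (13,15)]

Clipped polygon: [(13,13) (132/7,13) (128/7,15) (13,15)]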